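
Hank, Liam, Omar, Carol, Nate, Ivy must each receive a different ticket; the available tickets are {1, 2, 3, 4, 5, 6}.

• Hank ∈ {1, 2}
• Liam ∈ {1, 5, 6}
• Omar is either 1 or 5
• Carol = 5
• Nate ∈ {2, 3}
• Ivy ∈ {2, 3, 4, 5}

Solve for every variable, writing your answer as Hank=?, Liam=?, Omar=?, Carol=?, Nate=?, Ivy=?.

Hank=2, Liam=6, Omar=1, Carol=5, Nate=3, Ivy=4

Carol has just one choice, so Carol = 5. Strike 5 from Liam, Omar, Ivy.
That leaves Omar = 1. Eliminate 1 elsewhere: Hank, Liam.
That leaves Hank = 2. So Nate, Ivy can't be 2.
Liam must be 6 (only option left).
That leaves Nate = 3. Eliminate 3 elsewhere: Ivy.
Ivy has just one choice, so Ivy = 4.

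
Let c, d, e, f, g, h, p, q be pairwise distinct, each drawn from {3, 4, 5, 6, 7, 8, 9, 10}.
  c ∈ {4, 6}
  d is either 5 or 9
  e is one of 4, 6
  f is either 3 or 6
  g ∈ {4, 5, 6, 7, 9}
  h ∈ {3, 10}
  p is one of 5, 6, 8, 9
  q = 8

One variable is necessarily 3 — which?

f

q must be 8 (only option left). So p can't be 8.
The 7 still-open variables together cover exactly {3, 4, 5, 6, 7, 9, 10} — 7 values for 7 variables — and 7 appears only in g's list, so g = 7.
Among the 6 still-open variables, 10 fits only h (and all 6 values in {3, 4, 5, 6, 9, 10} must be used), so h = 10.
The 5 still-open variables draw from only 5 values {3, 4, 5, 6, 9}, so each is used; only f can be 3, hence f = 3.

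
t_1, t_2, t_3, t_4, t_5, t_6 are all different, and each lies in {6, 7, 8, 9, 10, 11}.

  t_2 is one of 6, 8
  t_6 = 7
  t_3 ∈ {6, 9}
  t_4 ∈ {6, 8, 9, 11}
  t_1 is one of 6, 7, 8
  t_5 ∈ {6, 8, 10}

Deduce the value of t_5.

t_6's domain is down to {7}, so t_6 = 7. So t_1 can't be 7.
Among the 5 still-open variables, 10 fits only t_5 (and all 5 values in {6, 8, 9, 10, 11} must be used), so t_5 = 10.

10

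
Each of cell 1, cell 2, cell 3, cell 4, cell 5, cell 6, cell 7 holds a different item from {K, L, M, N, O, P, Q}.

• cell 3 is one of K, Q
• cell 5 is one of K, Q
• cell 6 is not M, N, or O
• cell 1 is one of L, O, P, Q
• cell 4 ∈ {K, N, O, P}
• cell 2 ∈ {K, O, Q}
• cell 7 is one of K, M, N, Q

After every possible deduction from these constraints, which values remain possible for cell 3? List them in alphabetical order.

The 7 variables draw from only 7 values {K, L, M, N, O, P, Q}, so each is used; only cell 7 can be M, hence cell 7 = M.
The 6 still-open variables together cover exactly {K, L, N, O, P, Q} — 6 values for 6 variables — and N appears only in cell 4's list, so cell 4 = N.
cell 3 and cell 5 share exactly the 2 values {K, Q}; by pigeonhole those values go to them, so strike K, Q from cell 1, cell 2, cell 6.
cell 2 must be O (only option left). Remove O from cell 1.
No further eliminations apply; cell 3 can still be any of K, Q.

K, Q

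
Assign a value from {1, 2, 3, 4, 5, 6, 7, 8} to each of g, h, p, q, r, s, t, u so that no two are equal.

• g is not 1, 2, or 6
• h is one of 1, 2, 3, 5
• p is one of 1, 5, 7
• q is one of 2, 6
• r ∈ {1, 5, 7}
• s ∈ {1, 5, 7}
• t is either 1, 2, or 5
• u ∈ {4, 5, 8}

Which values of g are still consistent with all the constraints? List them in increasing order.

4, 8

Among the 8 variables, 6 fits only q (and all 8 values in {1, 2, 3, 4, 5, 6, 7, 8} must be used), so q = 6.
The 3 variables p, r, s are confined to {1, 5, 7}, which locks those values in; drop them from g, h, t, u.
That leaves t = 2. So h can't be 2.
h has just one choice, so h = 3. Strike 3 from g.
No further eliminations apply; g can still be any of 4, 8.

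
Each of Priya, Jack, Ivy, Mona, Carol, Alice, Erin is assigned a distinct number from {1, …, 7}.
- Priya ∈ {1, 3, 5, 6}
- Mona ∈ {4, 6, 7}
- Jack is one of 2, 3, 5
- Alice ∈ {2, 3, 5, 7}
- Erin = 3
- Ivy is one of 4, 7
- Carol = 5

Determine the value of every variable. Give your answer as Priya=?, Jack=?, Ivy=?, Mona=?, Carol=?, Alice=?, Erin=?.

Carol must be 5 (only option left). Eliminate 5 elsewhere: Priya, Jack, Alice.
Erin must be 3 (only option left). So Priya, Jack, Alice can't be 3.
That leaves Jack = 2. Eliminate 2 elsewhere: Alice.
That leaves Alice = 7. Eliminate 7 elsewhere: Ivy, Mona.
Ivy has just one choice, so Ivy = 4. Remove 4 from Mona.
That leaves Mona = 6. Remove 6 from Priya.
Priya's domain is down to {1}, so Priya = 1.

Priya=1, Jack=2, Ivy=4, Mona=6, Carol=5, Alice=7, Erin=3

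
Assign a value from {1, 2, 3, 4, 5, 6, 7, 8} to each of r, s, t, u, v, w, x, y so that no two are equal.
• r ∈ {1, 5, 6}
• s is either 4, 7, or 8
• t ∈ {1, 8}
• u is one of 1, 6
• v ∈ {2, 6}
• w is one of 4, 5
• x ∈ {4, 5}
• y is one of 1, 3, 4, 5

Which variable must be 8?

The 8 variables draw from only 8 values {1, 2, 3, 4, 5, 6, 7, 8}, so each is used; only v can be 2, hence v = 2.
The 7 still-open variables together cover exactly {1, 3, 4, 5, 6, 7, 8} — 7 values for 7 variables — and 3 appears only in y's list, so y = 3.
The 6 still-open variables draw from only 6 values {1, 4, 5, 6, 7, 8}, so each is used; only s can be 7, hence s = 7.
Among the 5 still-open variables, 8 fits only t (and all 5 values in {1, 4, 5, 6, 8} must be used), so t = 8.

t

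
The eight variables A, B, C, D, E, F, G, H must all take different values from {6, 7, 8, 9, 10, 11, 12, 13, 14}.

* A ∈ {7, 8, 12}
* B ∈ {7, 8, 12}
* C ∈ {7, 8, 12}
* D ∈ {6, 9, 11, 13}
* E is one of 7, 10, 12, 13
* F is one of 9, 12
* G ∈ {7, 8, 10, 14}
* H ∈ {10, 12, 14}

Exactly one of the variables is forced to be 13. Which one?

A, B, C between them cover only {7, 8, 12} — a naked triple. Remove those values from E, F, G, H.
That leaves F = 9. So D can't be 9.
G and H share exactly the 2 values {10, 14}; by pigeonhole those values go to them, so strike 10, 14 from E.
So 13 goes to E.

E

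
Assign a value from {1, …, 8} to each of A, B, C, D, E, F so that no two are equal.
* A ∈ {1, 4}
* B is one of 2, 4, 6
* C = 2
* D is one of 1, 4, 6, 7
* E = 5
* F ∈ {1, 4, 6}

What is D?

7

C's domain is down to {2}, so C = 2. Remove 2 from B.
E has just one choice, so E = 5.
Among the 4 still-open variables, 7 fits only D (and all 4 values in {1, 4, 6, 7} must be used), so D = 7.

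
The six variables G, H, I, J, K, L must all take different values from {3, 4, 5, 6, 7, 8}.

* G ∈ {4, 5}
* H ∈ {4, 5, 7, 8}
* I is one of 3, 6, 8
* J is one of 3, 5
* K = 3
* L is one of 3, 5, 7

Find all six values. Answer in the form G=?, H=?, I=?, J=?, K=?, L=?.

K has just one choice, so K = 3. Remove 3 from I, J, L.
J has just one choice, so J = 5. Eliminate 5 elsewhere: G, H, L.
That leaves L = 7. So H can't be 7.
G's domain is down to {4}, so G = 4. Strike 4 from H.
H's domain is down to {8}, so H = 8. Remove 8 from I.
I must be 6 (only option left).

G=4, H=8, I=6, J=5, K=3, L=7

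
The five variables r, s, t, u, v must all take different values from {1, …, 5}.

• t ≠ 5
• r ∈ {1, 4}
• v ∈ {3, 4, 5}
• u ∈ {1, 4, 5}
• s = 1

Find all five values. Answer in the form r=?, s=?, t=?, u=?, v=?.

r=4, s=1, t=2, u=5, v=3

s has just one choice, so s = 1. Remove 1 from r, t, u.
r has just one choice, so r = 4. Strike 4 from t, u, v.
u must be 5 (only option left). Remove 5 from v.
v has just one choice, so v = 3. Remove 3 from t.
t has just one choice, so t = 2.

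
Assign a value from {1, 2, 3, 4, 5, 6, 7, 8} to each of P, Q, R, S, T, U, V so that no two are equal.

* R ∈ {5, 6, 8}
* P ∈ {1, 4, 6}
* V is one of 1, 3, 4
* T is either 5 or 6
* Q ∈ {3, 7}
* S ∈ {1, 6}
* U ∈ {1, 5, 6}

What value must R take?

8

The 7 variables draw from only 7 values {1, 3, 4, 5, 6, 7, 8}, so each is used; only Q can be 7, hence Q = 7.
Among the 6 still-open variables, 3 fits only V (and all 6 values in {1, 3, 4, 5, 6, 8} must be used), so V = 3.
Among the 5 still-open variables, 4 fits only P (and all 5 values in {1, 4, 5, 6, 8} must be used), so P = 4.
Among the 4 still-open variables, 8 fits only R (and all 4 values in {1, 5, 6, 8} must be used), so R = 8.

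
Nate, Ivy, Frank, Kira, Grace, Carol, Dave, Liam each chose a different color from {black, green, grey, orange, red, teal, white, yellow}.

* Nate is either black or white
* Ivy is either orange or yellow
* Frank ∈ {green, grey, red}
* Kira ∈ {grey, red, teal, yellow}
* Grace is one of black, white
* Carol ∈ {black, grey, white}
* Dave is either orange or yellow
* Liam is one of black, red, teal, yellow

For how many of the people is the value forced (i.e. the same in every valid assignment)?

Among the 8 variables, green fits only Frank (and all 8 values in {black, green, grey, orange, red, teal, white, yellow} must be used), so Frank = green.
Nate and Grace share exactly the 2 values {black, white}; by pigeonhole those values go to them, so strike black, white from Carol, Liam.
Carol's domain is down to {grey}, so Carol = grey. Remove grey from Kira.
Ivy and Dave share exactly the 2 values {orange, yellow}; by pigeonhole those values go to them, so strike orange, yellow from Kira, Liam.
Determined: Frank=green, Carol=grey. The other people each still have more than one consistent value. That makes 2.

2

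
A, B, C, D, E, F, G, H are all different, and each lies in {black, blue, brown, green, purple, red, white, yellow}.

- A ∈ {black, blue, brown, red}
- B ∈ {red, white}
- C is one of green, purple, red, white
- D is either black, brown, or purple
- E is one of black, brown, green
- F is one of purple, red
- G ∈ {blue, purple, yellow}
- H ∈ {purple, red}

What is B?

Among the 8 variables, yellow fits only G (and all 8 values in {black, blue, brown, green, purple, red, white, yellow} must be used), so G = yellow.
The 7 still-open variables draw from only 7 values {black, blue, brown, green, purple, red, white}, so each is used; only A can be blue, hence A = blue.
The 2 variables F and H are confined to {purple, red}, which locks those values in; drop them from B, C, D.
So B = white.

white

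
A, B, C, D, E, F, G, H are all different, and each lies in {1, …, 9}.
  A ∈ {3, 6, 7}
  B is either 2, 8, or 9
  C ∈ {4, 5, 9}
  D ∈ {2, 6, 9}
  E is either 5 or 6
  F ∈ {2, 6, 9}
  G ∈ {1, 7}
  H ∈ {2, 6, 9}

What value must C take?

4

D, F, H share exactly the 3 values {2, 6, 9}; by pigeonhole those values go to them, so strike 2, 6, 9 from A, B, C, E.
That leaves B = 8.
That leaves E = 5. So C can't be 5.
So C = 4.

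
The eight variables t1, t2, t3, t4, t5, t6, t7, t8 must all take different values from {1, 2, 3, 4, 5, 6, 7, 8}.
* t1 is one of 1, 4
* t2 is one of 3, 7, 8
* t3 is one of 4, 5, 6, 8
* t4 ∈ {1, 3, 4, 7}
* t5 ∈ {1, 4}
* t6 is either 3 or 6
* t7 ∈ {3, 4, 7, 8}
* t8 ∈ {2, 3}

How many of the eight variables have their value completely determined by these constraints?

3

The 8 variables draw from only 8 values {1, 2, 3, 4, 5, 6, 7, 8}, so each is used; only t8 can be 2, hence t8 = 2.
The 7 still-open variables together cover exactly {1, 3, 4, 5, 6, 7, 8} — 7 values for 7 variables — and 5 appears only in t3's list, so t3 = 5.
The 6 still-open variables draw from only 6 values {1, 3, 4, 6, 7, 8}, so each is used; only t6 can be 6, hence t6 = 6.
t1 and t5 between them cover only {1, 4} — a naked pair. Remove those values from t4, t7.
Determined: t3=5, t6=6, t8=2. The other variables each still have more than one consistent value. That makes 3.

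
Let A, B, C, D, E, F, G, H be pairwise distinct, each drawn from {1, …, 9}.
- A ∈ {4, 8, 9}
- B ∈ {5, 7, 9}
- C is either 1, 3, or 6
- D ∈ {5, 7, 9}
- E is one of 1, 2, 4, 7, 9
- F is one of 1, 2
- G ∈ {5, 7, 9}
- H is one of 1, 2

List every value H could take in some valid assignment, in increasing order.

1, 2

The 2 variables F and H are confined to {1, 2}, which locks those values in; drop them from C, E.
The 3 variables B, D, G are confined to {5, 7, 9}, which locks those values in; drop them from A, E.
E has just one choice, so E = 4. Remove 4 from A.
A must be 8 (only option left).
No further eliminations apply; H can still be any of 1, 2.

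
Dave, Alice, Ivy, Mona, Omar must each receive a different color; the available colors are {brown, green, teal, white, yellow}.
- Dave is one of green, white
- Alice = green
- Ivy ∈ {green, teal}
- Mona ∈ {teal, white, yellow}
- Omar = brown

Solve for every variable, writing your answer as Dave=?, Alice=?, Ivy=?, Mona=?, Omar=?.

Alice's domain is down to {green}, so Alice = green. Strike green from Dave, Ivy.
Ivy must be teal (only option left). Strike teal from Mona.
Omar must be brown (only option left).
That leaves Dave = white. So Mona can't be white.
Mona's domain is down to {yellow}, so Mona = yellow.

Dave=white, Alice=green, Ivy=teal, Mona=yellow, Omar=brown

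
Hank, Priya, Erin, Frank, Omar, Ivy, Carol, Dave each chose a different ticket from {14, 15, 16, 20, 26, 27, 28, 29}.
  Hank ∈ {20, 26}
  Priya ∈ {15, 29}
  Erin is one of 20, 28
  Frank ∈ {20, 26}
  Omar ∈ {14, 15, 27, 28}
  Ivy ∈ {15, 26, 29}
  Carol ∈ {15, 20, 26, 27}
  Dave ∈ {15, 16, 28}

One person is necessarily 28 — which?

The 8 variables together cover exactly {14, 15, 16, 20, 26, 27, 28, 29} — 8 values for 8 variables — and 14 appears only in Omar's list, so Omar = 14.
The 7 still-open variables draw from only 7 values {15, 16, 20, 26, 27, 28, 29}, so each is used; only Dave can be 16, hence Dave = 16.
The 6 still-open variables draw from only 6 values {15, 20, 26, 27, 28, 29}, so each is used; only Carol can be 27, hence Carol = 27.
The 5 still-open variables together cover exactly {15, 20, 26, 28, 29} — 5 values for 5 variables — and 28 appears only in Erin's list, so Erin = 28.

Erin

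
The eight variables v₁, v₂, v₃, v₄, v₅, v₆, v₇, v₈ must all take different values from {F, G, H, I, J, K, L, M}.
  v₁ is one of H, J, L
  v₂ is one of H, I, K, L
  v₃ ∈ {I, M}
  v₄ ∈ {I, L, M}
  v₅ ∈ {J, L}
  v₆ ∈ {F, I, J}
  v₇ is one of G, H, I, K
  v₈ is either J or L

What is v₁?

H

The 8 variables draw from only 8 values {F, G, H, I, J, K, L, M}, so each is used; only v₆ can be F, hence v₆ = F.
The 7 still-open variables draw from only 7 values {G, H, I, J, K, L, M}, so each is used; only v₇ can be G, hence v₇ = G.
The 6 still-open variables together cover exactly {H, I, J, K, L, M} — 6 values for 6 variables — and K appears only in v₂'s list, so v₂ = K.
The 5 still-open variables together cover exactly {H, I, J, L, M} — 5 values for 5 variables — and H appears only in v₁'s list, so v₁ = H.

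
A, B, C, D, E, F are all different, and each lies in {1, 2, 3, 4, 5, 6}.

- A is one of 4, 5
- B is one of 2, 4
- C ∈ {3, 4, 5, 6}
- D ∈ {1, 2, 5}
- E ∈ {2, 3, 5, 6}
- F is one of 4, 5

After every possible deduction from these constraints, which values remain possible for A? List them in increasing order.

4, 5

The 6 variables together cover exactly {1, 2, 3, 4, 5, 6} — 6 values for 6 variables — and 1 appears only in D's list, so D = 1.
A and F share exactly the 2 values {4, 5}; by pigeonhole those values go to them, so strike 4, 5 from B, C, E.
B must be 2 (only option left). Remove 2 from E.
No further eliminations apply; A can still be any of 4, 5.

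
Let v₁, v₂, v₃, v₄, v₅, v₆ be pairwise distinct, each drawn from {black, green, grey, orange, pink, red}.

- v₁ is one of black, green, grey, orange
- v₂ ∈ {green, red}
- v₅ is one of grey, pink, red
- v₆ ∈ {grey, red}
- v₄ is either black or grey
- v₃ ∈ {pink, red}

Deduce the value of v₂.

The 6 variables draw from only 6 values {black, green, grey, orange, pink, red}, so each is used; only v₁ can be orange, hence v₁ = orange.
Among the 5 still-open variables, black fits only v₄ (and all 5 values in {black, green, grey, pink, red} must be used), so v₄ = black.
The 4 still-open variables draw from only 4 values {green, grey, pink, red}, so each is used; only v₂ can be green, hence v₂ = green.

green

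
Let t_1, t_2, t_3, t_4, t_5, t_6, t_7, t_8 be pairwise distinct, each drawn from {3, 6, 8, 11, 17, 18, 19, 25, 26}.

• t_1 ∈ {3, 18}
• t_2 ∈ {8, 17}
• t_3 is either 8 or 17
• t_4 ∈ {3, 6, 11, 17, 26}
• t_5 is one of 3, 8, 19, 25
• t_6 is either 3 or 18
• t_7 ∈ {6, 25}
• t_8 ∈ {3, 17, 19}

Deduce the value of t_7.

t_1 and t_6 between them cover only {3, 18} — a naked pair. Remove those values from t_4, t_5, t_8.
t_2 and t_3 share exactly the 2 values {8, 17}; by pigeonhole those values go to them, so strike 8, 17 from t_4, t_5, t_8.
t_8 has just one choice, so t_8 = 19. Strike 19 from t_5.
t_5 has just one choice, so t_5 = 25. Strike 25 from t_7.
So t_7 = 6.

6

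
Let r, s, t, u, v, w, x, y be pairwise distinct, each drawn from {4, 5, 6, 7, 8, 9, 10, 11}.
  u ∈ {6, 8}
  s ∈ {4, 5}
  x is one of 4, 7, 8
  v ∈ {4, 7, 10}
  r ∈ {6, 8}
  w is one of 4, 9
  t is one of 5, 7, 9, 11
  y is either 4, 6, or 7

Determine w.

9

Among the 8 variables, 10 fits only v (and all 8 values in {4, 5, 6, 7, 8, 9, 10, 11} must be used), so v = 10.
Among the 7 still-open variables, 11 fits only t (and all 7 values in {4, 5, 6, 7, 8, 9, 11} must be used), so t = 11.
Among the 6 still-open variables, 5 fits only s (and all 6 values in {4, 5, 6, 7, 8, 9} must be used), so s = 5.
The 5 still-open variables together cover exactly {4, 6, 7, 8, 9} — 5 values for 5 variables — and 9 appears only in w's list, so w = 9.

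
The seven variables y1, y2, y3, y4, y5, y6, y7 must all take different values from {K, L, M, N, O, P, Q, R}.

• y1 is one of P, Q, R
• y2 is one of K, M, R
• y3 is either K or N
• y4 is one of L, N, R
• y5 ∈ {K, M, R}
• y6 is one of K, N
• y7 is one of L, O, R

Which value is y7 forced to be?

O

y3 and y6 share exactly the 2 values {K, N}; by pigeonhole those values go to them, so strike K, N from y2, y4, y5.
y2 and y5 between them cover only {M, R} — a naked pair. Remove those values from y1, y4, y7.
y4's domain is down to {L}, so y4 = L. So y7 can't be L.
So y7 = O.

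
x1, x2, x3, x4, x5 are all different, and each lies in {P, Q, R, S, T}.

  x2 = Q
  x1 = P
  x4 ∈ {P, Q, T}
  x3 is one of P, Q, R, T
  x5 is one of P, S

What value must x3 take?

R

x1's domain is down to {P}, so x1 = P. So x3, x4, x5 can't be P.
That leaves x2 = Q. Remove Q from x3, x4.
x4's domain is down to {T}, so x4 = T. Remove T from x3.
So x3 = R.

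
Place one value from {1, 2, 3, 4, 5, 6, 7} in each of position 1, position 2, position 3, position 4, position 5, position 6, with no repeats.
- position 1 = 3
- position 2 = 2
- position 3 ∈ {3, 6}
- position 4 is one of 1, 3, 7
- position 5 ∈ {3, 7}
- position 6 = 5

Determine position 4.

1

position 1 has just one choice, so position 1 = 3. Strike 3 from position 3, position 4, position 5.
That leaves position 2 = 2.
position 3 has just one choice, so position 3 = 6.
position 5's domain is down to {7}, so position 5 = 7. Eliminate 7 elsewhere: position 4.
So position 4 = 1.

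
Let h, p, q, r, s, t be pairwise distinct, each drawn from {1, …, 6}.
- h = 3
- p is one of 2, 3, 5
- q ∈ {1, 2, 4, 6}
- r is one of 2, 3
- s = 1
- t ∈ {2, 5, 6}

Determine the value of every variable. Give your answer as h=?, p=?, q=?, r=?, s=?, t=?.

h=3, p=5, q=4, r=2, s=1, t=6

h must be 3 (only option left). Eliminate 3 elsewhere: p, r.
r's domain is down to {2}, so r = 2. Strike 2 from p, q, t.
s's domain is down to {1}, so s = 1. Eliminate 1 elsewhere: q.
p has just one choice, so p = 5. Strike 5 from t.
t must be 6 (only option left). So q can't be 6.
q must be 4 (only option left).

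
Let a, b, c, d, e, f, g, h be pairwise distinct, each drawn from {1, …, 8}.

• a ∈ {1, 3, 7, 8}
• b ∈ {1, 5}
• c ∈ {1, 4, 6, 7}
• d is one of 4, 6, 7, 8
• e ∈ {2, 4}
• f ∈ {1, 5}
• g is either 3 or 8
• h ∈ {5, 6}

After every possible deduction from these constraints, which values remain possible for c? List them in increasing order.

4, 7

The 8 variables draw from only 8 values {1, 2, 3, 4, 5, 6, 7, 8}, so each is used; only e can be 2, hence e = 2.
b and f between them cover only {1, 5} — a naked pair. Remove those values from a, c, h.
h's domain is down to {6}, so h = 6. So c, d can't be 6.
No further eliminations apply; c can still be any of 4, 7.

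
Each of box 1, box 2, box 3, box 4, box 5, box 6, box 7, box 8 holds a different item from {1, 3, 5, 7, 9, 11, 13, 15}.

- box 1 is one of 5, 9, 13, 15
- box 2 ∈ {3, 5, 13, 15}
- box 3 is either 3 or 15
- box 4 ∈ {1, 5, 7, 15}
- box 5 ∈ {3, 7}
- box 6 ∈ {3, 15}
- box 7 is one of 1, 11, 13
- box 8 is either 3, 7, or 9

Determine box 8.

9

The 8 variables draw from only 8 values {1, 3, 5, 7, 9, 11, 13, 15}, so each is used; only box 7 can be 11, hence box 7 = 11.
Among the 7 still-open variables, 1 fits only box 4 (and all 7 values in {1, 3, 5, 7, 9, 13, 15} must be used), so box 4 = 1.
The 2 variables box 3 and box 6 are confined to {3, 15}, which locks those values in; drop them from box 1, box 2, box 5, box 8.
box 5 has just one choice, so box 5 = 7. So box 8 can't be 7.
So box 8 = 9.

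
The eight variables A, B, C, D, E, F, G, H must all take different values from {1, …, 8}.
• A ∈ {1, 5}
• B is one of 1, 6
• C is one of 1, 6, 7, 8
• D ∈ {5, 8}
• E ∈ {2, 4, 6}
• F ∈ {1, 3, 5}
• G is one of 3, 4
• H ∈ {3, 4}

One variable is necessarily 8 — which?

The 8 variables together cover exactly {1, 2, 3, 4, 5, 6, 7, 8} — 8 values for 8 variables — and 2 appears only in E's list, so E = 2.
The 7 still-open variables draw from only 7 values {1, 3, 4, 5, 6, 7, 8}, so each is used; only C can be 7, hence C = 7.
The 6 still-open variables draw from only 6 values {1, 3, 4, 5, 6, 8}, so each is used; only B can be 6, hence B = 6.
The 5 still-open variables together cover exactly {1, 3, 4, 5, 8} — 5 values for 5 variables — and 8 appears only in D's list, so D = 8.

D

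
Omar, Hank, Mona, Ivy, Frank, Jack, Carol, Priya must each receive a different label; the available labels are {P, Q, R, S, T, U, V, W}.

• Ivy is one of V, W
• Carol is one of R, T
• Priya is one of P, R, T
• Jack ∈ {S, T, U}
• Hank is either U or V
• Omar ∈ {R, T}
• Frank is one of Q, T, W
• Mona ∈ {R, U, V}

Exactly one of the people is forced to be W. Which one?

Ivy

Among the 8 variables, P fits only Priya (and all 8 values in {P, Q, R, S, T, U, V, W} must be used), so Priya = P.
The 7 still-open variables together cover exactly {Q, R, S, T, U, V, W} — 7 values for 7 variables — and Q appears only in Frank's list, so Frank = Q.
The 6 still-open variables draw from only 6 values {R, S, T, U, V, W}, so each is used; only Jack can be S, hence Jack = S.
The 5 still-open variables together cover exactly {R, T, U, V, W} — 5 values for 5 variables — and W appears only in Ivy's list, so Ivy = W.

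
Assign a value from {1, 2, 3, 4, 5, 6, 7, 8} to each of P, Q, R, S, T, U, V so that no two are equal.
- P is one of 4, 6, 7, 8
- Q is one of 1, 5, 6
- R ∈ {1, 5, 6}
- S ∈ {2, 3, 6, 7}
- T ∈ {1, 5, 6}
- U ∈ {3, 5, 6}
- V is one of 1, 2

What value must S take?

7

The 3 variables Q, R, T are confined to {1, 5, 6}, which locks those values in; drop them from P, S, U, V.
U has just one choice, so U = 3. Remove 3 from S.
V must be 2 (only option left). Strike 2 from S.
So S = 7.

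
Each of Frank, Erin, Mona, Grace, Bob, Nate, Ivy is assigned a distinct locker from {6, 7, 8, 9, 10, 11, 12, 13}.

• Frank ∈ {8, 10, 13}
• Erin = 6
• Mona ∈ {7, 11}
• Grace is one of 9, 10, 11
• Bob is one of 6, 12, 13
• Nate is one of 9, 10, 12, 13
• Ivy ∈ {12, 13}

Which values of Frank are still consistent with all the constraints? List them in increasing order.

8, 10

Erin's domain is down to {6}, so Erin = 6. Eliminate 6 elsewhere: Bob.
Bob and Ivy between them cover only {12, 13} — a naked pair. Remove those values from Frank, Nate.
No further eliminations apply; Frank can still be any of 8, 10.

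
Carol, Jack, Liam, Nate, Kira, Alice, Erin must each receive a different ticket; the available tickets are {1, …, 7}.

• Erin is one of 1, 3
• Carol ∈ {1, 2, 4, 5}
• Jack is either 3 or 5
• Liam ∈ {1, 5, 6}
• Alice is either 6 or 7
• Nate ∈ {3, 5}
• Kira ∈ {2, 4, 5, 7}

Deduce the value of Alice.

7

Jack and Nate share exactly the 2 values {3, 5}; by pigeonhole those values go to them, so strike 3, 5 from Carol, Liam, Kira, Erin.
Erin has just one choice, so Erin = 1. So Carol, Liam can't be 1.
Liam's domain is down to {6}, so Liam = 6. Strike 6 from Alice.
So Alice = 7.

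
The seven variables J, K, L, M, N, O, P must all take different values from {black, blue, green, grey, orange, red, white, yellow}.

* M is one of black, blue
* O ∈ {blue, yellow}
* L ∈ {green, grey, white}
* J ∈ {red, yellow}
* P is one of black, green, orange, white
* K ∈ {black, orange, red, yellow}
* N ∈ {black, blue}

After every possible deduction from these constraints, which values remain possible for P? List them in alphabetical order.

green, white

M and N share exactly the 2 values {black, blue}; by pigeonhole those values go to them, so strike black, blue from K, O, P.
O has just one choice, so O = yellow. Strike yellow from J, K.
That leaves J = red. So K can't be red.
That leaves K = orange. Remove orange from P.
No further eliminations apply; P can still be any of green, white.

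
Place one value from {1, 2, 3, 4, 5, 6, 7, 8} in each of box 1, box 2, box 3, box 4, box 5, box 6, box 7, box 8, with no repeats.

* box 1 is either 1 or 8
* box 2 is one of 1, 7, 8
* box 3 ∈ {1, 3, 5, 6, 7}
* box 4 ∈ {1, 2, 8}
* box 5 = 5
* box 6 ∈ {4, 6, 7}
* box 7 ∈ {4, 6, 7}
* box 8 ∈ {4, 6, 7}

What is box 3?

box 5 must be 5 (only option left). Remove 5 from box 3.
The 7 still-open variables together cover exactly {1, 2, 3, 4, 6, 7, 8} — 7 values for 7 variables — and 2 appears only in box 4's list, so box 4 = 2.
The 6 still-open variables together cover exactly {1, 3, 4, 6, 7, 8} — 6 values for 6 variables — and 3 appears only in box 3's list, so box 3 = 3.

3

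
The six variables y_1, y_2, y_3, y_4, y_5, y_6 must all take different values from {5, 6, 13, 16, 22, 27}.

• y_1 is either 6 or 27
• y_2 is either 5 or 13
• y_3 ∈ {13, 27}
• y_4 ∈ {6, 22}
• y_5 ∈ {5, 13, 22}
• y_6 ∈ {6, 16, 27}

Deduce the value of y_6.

Among the 6 variables, 16 fits only y_6 (and all 6 values in {5, 6, 13, 16, 22, 27} must be used), so y_6 = 16.

16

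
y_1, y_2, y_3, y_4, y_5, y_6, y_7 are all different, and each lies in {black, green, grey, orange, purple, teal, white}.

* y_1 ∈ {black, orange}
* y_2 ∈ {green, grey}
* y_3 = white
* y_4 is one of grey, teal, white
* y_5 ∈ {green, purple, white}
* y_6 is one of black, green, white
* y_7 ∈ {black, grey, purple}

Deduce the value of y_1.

y_3 must be white (only option left). So y_4, y_5, y_6 can't be white.
The 6 still-open variables together cover exactly {black, green, grey, orange, purple, teal} — 6 values for 6 variables — and orange appears only in y_1's list, so y_1 = orange.

orange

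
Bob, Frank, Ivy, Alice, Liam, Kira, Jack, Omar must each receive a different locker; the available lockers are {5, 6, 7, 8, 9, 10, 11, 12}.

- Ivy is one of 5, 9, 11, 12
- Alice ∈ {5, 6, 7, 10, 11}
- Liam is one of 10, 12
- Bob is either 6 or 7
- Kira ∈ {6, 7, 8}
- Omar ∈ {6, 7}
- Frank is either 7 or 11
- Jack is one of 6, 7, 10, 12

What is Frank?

11

Among the 8 variables, 8 fits only Kira (and all 8 values in {5, 6, 7, 8, 9, 10, 11, 12} must be used), so Kira = 8.
Among the 7 still-open variables, 9 fits only Ivy (and all 7 values in {5, 6, 7, 9, 10, 11, 12} must be used), so Ivy = 9.
The 6 still-open variables together cover exactly {5, 6, 7, 10, 11, 12} — 6 values for 6 variables — and 5 appears only in Alice's list, so Alice = 5.
Among the 5 still-open variables, 11 fits only Frank (and all 5 values in {6, 7, 10, 11, 12} must be used), so Frank = 11.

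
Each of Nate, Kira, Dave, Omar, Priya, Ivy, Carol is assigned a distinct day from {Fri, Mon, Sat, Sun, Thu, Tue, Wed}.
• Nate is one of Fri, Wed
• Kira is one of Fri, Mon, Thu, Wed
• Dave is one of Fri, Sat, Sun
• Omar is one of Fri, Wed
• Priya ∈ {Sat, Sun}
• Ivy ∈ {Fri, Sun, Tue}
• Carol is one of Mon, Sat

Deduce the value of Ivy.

The 7 variables together cover exactly {Fri, Mon, Sat, Sun, Thu, Tue, Wed} — 7 values for 7 variables — and Thu appears only in Kira's list, so Kira = Thu.
The 6 still-open variables draw from only 6 values {Fri, Mon, Sat, Sun, Tue, Wed}, so each is used; only Carol can be Mon, hence Carol = Mon.
Among the 5 still-open variables, Tue fits only Ivy (and all 5 values in {Fri, Sat, Sun, Tue, Wed} must be used), so Ivy = Tue.

Tue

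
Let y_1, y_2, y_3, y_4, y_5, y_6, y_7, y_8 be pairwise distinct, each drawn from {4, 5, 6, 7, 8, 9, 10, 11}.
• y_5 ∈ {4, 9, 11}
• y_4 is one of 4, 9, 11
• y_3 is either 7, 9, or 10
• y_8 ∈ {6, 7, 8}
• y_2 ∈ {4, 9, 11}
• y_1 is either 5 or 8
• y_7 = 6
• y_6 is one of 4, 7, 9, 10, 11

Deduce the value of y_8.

y_7 has just one choice, so y_7 = 6. So y_8 can't be 6.
Among the 7 still-open variables, 5 fits only y_1 (and all 7 values in {4, 5, 7, 8, 9, 10, 11} must be used), so y_1 = 5.
The 6 still-open variables together cover exactly {4, 7, 8, 9, 10, 11} — 6 values for 6 variables — and 8 appears only in y_8's list, so y_8 = 8.

8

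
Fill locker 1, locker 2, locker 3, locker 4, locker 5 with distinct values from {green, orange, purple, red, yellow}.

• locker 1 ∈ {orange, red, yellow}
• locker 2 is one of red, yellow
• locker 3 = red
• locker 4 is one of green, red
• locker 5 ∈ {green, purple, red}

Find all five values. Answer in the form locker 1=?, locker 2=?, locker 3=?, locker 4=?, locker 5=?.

locker 1=orange, locker 2=yellow, locker 3=red, locker 4=green, locker 5=purple

locker 3's domain is down to {red}, so locker 3 = red. Strike red from locker 1, locker 2, locker 4, locker 5.
locker 4's domain is down to {green}, so locker 4 = green. Eliminate green elsewhere: locker 5.
locker 5's domain is down to {purple}, so locker 5 = purple.
That leaves locker 2 = yellow. Remove yellow from locker 1.
locker 1 has just one choice, so locker 1 = orange.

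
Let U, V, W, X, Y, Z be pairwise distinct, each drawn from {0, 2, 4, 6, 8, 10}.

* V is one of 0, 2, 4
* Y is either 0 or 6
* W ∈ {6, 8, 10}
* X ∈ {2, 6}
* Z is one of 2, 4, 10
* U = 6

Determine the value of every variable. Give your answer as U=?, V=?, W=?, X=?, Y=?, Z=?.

U=6, V=4, W=8, X=2, Y=0, Z=10

U's domain is down to {6}, so U = 6. Eliminate 6 elsewhere: W, X, Y.
X's domain is down to {2}, so X = 2. Eliminate 2 elsewhere: V, Z.
Y has just one choice, so Y = 0. Strike 0 from V.
V must be 4 (only option left). Strike 4 from Z.
Z's domain is down to {10}, so Z = 10. So W can't be 10.
W has just one choice, so W = 8.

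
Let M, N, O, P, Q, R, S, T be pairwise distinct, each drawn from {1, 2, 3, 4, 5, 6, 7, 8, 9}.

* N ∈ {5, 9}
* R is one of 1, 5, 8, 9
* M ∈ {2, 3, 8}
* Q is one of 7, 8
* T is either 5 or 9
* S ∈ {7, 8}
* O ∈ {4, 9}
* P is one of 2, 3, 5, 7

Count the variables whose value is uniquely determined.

2

Among the 8 variables, 1 fits only R (and all 8 values in {1, 2, 3, 4, 5, 7, 8, 9} must be used), so R = 1.
The 7 still-open variables together cover exactly {2, 3, 4, 5, 7, 8, 9} — 7 values for 7 variables — and 4 appears only in O's list, so O = 4.
N and T between them cover only {5, 9} — a naked pair. Remove those values from P.
The 2 variables Q and S are confined to {7, 8}, which locks those values in; drop them from M, P.
Determined: O=4, R=1. The other variables each still have more than one consistent value. That makes 2.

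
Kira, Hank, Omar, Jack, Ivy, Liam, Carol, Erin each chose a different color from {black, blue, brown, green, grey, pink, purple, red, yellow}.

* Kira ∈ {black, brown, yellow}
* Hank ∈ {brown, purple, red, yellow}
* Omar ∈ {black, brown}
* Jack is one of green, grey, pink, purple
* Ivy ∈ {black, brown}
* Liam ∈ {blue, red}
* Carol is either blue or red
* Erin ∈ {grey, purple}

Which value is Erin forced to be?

Omar and Ivy share exactly the 2 values {black, brown}; by pigeonhole those values go to them, so strike black, brown from Kira, Hank.
That leaves Kira = yellow. So Hank can't be yellow.
The 2 variables Liam and Carol are confined to {blue, red}, which locks those values in; drop them from Hank.
Hank's domain is down to {purple}, so Hank = purple. Remove purple from Jack, Erin.
So Erin = grey.

grey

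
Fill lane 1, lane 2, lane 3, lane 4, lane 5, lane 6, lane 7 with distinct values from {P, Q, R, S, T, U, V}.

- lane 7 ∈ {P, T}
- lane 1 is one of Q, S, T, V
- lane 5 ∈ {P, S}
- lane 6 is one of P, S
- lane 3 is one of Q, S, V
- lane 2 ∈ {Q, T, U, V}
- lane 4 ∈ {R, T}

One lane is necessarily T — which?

lane 7

The 7 variables together cover exactly {P, Q, R, S, T, U, V} — 7 values for 7 variables — and R appears only in lane 4's list, so lane 4 = R.
The 6 still-open variables draw from only 6 values {P, Q, S, T, U, V}, so each is used; only lane 2 can be U, hence lane 2 = U.
lane 5 and lane 6 between them cover only {P, S} — a naked pair. Remove those values from lane 1, lane 3, lane 7.
So T goes to lane 7.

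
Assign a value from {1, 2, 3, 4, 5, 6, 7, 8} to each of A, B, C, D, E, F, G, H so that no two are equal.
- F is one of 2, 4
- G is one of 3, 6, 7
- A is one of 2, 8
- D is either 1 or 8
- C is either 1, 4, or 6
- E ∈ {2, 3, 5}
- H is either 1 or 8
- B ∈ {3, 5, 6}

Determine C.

The 8 variables together cover exactly {1, 2, 3, 4, 5, 6, 7, 8} — 8 values for 8 variables — and 7 appears only in G's list, so G = 7.
The 2 variables D and H are confined to {1, 8}, which locks those values in; drop them from A, C.
That leaves A = 2. Remove 2 from E, F.
F must be 4 (only option left). Remove 4 from C.
So C = 6.

6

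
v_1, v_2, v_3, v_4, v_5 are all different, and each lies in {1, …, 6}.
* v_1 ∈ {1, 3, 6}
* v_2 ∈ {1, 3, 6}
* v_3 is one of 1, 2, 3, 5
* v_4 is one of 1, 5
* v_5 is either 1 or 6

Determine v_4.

Among the 5 variables, 2 fits only v_3 (and all 5 values in {1, 2, 3, 5, 6} must be used), so v_3 = 2.
Among the 4 still-open variables, 5 fits only v_4 (and all 4 values in {1, 3, 5, 6} must be used), so v_4 = 5.

5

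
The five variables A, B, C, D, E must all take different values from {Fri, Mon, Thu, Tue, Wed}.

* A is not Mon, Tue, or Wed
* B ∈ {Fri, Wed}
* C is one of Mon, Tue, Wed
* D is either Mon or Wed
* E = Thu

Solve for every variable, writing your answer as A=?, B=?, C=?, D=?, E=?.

A=Fri, B=Wed, C=Tue, D=Mon, E=Thu

E has just one choice, so E = Thu. Remove Thu from A.
A must be Fri (only option left). So B can't be Fri.
That leaves B = Wed. So C, D can't be Wed.
D has just one choice, so D = Mon. Strike Mon from C.
C's domain is down to {Tue}, so C = Tue.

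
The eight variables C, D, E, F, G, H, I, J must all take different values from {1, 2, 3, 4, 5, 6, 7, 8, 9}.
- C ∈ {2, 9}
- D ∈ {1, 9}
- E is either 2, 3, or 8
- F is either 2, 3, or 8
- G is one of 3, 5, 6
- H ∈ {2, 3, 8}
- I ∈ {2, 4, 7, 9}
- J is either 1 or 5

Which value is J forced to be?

5

E, F, H share exactly the 3 values {2, 3, 8}; by pigeonhole those values go to them, so strike 2, 3, 8 from C, G, I.
C's domain is down to {9}, so C = 9. Remove 9 from D, I.
D has just one choice, so D = 1. Eliminate 1 elsewhere: J.
So J = 5.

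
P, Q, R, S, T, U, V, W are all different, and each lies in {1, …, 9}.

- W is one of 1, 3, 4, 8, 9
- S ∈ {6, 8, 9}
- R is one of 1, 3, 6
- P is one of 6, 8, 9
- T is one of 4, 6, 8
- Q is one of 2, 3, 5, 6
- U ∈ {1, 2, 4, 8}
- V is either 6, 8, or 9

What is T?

4

The 8 variables together cover exactly {1, 2, 3, 4, 5, 6, 8, 9} — 8 values for 8 variables — and 5 appears only in Q's list, so Q = 5.
Among the 7 still-open variables, 2 fits only U (and all 7 values in {1, 2, 3, 4, 6, 8, 9} must be used), so U = 2.
P, S, V between them cover only {6, 8, 9} — a naked triple. Remove those values from R, T, W.
So T = 4.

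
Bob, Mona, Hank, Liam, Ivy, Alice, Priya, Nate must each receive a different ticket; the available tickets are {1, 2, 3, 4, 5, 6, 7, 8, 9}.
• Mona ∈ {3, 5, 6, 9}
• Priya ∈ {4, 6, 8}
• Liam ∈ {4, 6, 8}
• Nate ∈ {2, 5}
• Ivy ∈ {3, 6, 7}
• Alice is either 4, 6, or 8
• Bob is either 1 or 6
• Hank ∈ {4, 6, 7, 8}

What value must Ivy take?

Liam, Alice, Priya share exactly the 3 values {4, 6, 8}; by pigeonhole those values go to them, so strike 4, 6, 8 from Bob, Mona, Hank, Ivy.
That leaves Bob = 1.
Hank must be 7 (only option left). Remove 7 from Ivy.
So Ivy = 3.

3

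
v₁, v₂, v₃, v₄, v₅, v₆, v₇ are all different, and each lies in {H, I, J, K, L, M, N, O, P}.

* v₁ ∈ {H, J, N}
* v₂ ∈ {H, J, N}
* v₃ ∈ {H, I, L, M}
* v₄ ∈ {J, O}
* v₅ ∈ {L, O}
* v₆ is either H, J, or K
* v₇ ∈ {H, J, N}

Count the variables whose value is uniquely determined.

v₁, v₂, v₇ share exactly the 3 values {H, J, N}; by pigeonhole those values go to them, so strike H, J, N from v₃, v₄, v₆.
That leaves v₄ = O. So v₅ can't be O.
v₅ has just one choice, so v₅ = L. Remove L from v₃.
v₆ has just one choice, so v₆ = K.
Determined: v₄=O, v₅=L, v₆=K. The other variables each still have more than one consistent value. That makes 3.

3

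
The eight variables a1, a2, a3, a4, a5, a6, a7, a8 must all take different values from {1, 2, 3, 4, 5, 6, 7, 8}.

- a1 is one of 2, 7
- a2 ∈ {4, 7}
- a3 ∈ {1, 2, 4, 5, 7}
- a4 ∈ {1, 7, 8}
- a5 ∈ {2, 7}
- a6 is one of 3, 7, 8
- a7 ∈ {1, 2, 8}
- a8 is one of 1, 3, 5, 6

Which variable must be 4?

a2

The 8 variables draw from only 8 values {1, 2, 3, 4, 5, 6, 7, 8}, so each is used; only a8 can be 6, hence a8 = 6.
Among the 7 still-open variables, 3 fits only a6 (and all 7 values in {1, 2, 3, 4, 5, 7, 8} must be used), so a6 = 3.
Among the 6 still-open variables, 5 fits only a3 (and all 6 values in {1, 2, 4, 5, 7, 8} must be used), so a3 = 5.
The 5 still-open variables together cover exactly {1, 2, 4, 7, 8} — 5 values for 5 variables — and 4 appears only in a2's list, so a2 = 4.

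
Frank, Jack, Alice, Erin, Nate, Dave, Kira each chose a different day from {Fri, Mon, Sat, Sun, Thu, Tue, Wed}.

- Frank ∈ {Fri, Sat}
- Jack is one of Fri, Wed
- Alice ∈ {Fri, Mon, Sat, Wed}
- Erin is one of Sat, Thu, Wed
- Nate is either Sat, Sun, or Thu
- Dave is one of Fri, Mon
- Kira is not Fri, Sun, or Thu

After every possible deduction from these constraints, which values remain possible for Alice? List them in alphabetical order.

Fri, Mon, Sat, Wed

The 7 variables together cover exactly {Fri, Mon, Sat, Sun, Thu, Tue, Wed} — 7 values for 7 variables — and Sun appears only in Nate's list, so Nate = Sun.
Among the 6 still-open variables, Thu fits only Erin (and all 6 values in {Fri, Mon, Sat, Thu, Tue, Wed} must be used), so Erin = Thu.
The 5 still-open variables together cover exactly {Fri, Mon, Sat, Tue, Wed} — 5 values for 5 variables — and Tue appears only in Kira's list, so Kira = Tue.
No further eliminations apply; Alice can still be any of Fri, Mon, Sat, Wed.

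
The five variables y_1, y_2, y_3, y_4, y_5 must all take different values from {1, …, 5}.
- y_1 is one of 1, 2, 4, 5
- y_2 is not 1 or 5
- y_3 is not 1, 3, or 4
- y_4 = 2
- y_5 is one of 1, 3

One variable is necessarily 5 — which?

y_4's domain is down to {2}, so y_4 = 2. Eliminate 2 elsewhere: y_1, y_2, y_3.
So 5 goes to y_3.

y_3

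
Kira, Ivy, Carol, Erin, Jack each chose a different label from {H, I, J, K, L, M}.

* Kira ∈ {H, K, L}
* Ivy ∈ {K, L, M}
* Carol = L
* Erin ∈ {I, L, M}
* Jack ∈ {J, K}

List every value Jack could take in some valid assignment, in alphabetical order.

Carol must be L (only option left). Eliminate L elsewhere: Kira, Ivy, Erin.
No further eliminations apply; Jack can still be any of J, K.

J, K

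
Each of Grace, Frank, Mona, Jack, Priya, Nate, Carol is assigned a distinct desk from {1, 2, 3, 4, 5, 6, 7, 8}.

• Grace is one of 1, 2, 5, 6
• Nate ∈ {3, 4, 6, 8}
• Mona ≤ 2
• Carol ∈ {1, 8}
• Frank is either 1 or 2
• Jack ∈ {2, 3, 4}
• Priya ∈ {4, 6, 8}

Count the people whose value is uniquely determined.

The 7 variables draw from only 7 values {1, 2, 3, 4, 5, 6, 8}, so each is used; only Grace can be 5, hence Grace = 5.
Frank and Mona between them cover only {1, 2} — a naked pair. Remove those values from Jack, Carol.
That leaves Carol = 8. Strike 8 from Priya, Nate.
Determined: Grace=5, Carol=8. The other people each still have more than one consistent value. That makes 2.

2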